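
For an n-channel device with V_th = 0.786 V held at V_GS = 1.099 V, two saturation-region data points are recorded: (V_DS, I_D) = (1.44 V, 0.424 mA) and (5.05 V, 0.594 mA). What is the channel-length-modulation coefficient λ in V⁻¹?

With V_GS fixed, I_D ∝ (1 + λ V_DS) in saturation, so I_D2/I_D1 = (1 + λ V_DS2)/(1 + λ V_DS1).
0.594/0.424 = 1.401 = (1 + 5.05 λ)/(1 + 1.44 λ).
Solving: λ (I_D1 V_DS2 − I_D2 V_DS1) = I_D2 − I_D1, so λ = (0.594 − 0.424) / (0.424 × 5.05 − 0.594 × 1.44) = 0.17 / 1.29 = 0.132 V⁻¹.

λ = 0.132 V⁻¹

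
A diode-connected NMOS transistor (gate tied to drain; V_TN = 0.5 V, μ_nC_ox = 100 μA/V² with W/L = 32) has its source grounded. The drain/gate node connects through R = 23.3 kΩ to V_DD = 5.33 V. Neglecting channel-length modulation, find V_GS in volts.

With gate tied to drain, V_GS = V_DS ≥ V_GS − V_TN, so the device is in saturation.
k_n = μ_nC_ox · (W/L) = 3.2 mA/V².
KCL at the drain: ½ k_n (V_GS − V_TN)² = (V_DD − V_GS)/R.
Let x = V_GS − 0.5. Then 37.3 x² + x − 4.83 = 0, giving x = 0.347 V (positive root), so V_GS = 0.847 V.
I_D = (V_DD − V_GS)/R = (5.33 − 0.847) / 23.3 = 0.192 mA.

V_GS = 0.847 V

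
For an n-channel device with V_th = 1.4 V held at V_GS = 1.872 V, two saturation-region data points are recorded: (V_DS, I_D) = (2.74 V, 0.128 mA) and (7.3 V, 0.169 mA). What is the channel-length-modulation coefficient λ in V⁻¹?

λ = 0.0870 V⁻¹

With V_GS fixed, I_D ∝ (1 + λ V_DS) in saturation, so I_D2/I_D1 = (1 + λ V_DS2)/(1 + λ V_DS1).
0.169/0.128 = 1.32 = (1 + 7.3 λ)/(1 + 2.74 λ).
Solving: λ (I_D1 V_DS2 − I_D2 V_DS1) = I_D2 − I_D1, so λ = (0.169 − 0.128) / (0.128 × 7.3 − 0.169 × 2.74) = 0.041 / 0.471 = 0.087 V⁻¹.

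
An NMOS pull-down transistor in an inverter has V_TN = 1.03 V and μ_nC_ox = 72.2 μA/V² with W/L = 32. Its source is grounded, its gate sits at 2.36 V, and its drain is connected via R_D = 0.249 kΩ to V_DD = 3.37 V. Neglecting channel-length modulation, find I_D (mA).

I_D = 2.04 mA

V_GS = V_G = 2.36 V, so V_ov = 2.36 − 1.03 = 1.33 V.
k_n = μ_nC_ox · (W/L) = 2.31 mA/V².
Assume saturation: I_D = ½ k_n V_ov² = 0.5 × 2.31 × 1.33² = 2.04 mA, giving V_DS = V_DD − I_D R_D = 3.37 − 2.04 × 0.249 = 2.86 V.
V_DS = 2.86 V ≥ V_ov = 1.33 V, confirming saturation.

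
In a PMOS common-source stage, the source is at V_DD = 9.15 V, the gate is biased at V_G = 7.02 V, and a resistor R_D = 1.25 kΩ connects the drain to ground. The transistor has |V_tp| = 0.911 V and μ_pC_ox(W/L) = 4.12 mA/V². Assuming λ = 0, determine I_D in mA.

I_D = 3.06 mA

V_SG = V_DD − V_G = 9.15 − 7.02 = 2.13 V, so V_ov = 2.13 − 0.911 = 1.22 V.
Assume saturation: I_D = ½ k_p V_ov² = 0.5 × 4.12 × 1.22² = 3.06 mA, giving V_SD = V_DD − I_D R_D = 9.15 − 3.06 × 1.25 = 5.32 V.
V_SD = 5.32 V ≥ V_ov = 1.22 V, confirming saturation.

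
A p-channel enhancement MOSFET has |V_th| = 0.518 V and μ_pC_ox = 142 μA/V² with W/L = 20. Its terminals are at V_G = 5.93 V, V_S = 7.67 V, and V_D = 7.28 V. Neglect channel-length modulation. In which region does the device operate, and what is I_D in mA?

V_SG = V_S − V_G = 7.67 − 5.93 = 1.74 V; V_SD = V_S − V_D = 7.67 − 7.28 = 0.39 V.
k_p = μ_pC_ox · (W/L) = 2.84 mA/V².
V_ov = V_SG − |V_th| = 1.74 − 0.518 = 1.22 V.
Since V_SD = 0.39 V < V_ov = 1.22 V, the device is in the triode region.
I_D = k_p [V_ov · V_SD − ½ V_SD²] = 2.84 × [1.22 × 0.39 − 0.5 × 0.39²] = 1.14 mA.

Triode; I_D = 1.14 mA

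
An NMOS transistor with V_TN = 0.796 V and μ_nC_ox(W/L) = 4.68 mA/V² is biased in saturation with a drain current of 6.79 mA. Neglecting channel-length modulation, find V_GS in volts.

In saturation I_D = ½ k_n (V_GS − V_TN)², so V_GS − V_TN = √(2 I_D / k_n) = √(2 × 6.79 / 4.68) = 1.7 V.
V_GS = 0.796 + 1.7 = 2.5 V.

V_GS = 2.50 V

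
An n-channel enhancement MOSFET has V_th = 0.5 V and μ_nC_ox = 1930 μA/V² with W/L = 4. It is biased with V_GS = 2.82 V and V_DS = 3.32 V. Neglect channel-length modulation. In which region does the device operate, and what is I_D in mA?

Saturation; I_D = 20.8 mA

k_n = μ_nC_ox · (W/L) = 7.72 mA/V².
V_ov = V_GS − V_th = 2.82 − 0.5 = 2.32 V.
Since V_DS = 3.32 V ≥ V_ov = 2.32 V, the device is in saturation.
I_D = ½ k_n V_ov² = 0.5 × 7.72 × 2.32² = 20.8 mA.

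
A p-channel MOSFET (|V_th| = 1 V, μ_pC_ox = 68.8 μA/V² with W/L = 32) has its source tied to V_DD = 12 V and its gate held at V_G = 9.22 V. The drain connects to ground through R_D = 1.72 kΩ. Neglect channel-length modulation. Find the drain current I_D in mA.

I_D = 3.49 mA

V_SG = V_DD − V_G = 12 − 9.22 = 2.78 V, so V_ov = 2.78 − 1 = 1.78 V.
k_p = μ_pC_ox · (W/L) = 2.202 mA/V².
Assume saturation: I_D = ½ k_p V_ov² = 0.5 × 2.202 × 1.78² = 3.49 mA, giving V_SD = V_DD − I_D R_D = 12 − 3.49 × 1.72 = 6 V.
V_SD = 6 V ≥ V_ov = 1.78 V, confirming saturation.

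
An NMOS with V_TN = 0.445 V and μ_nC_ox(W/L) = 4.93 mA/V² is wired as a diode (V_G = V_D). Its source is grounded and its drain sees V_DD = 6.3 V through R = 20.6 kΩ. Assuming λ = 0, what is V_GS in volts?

With gate tied to drain, V_GS = V_DS ≥ V_GS − V_TN, so the device is in saturation.
KCL at the drain: ½ k_n (V_GS − V_TN)² = (V_DD − V_GS)/R.
Let x = V_GS − 0.445. Then 50.8 x² + x − 5.855 = 0, giving x = 0.33 V (positive root), so V_GS = 0.775 V.
I_D = (V_DD − V_GS)/R = (6.3 − 0.775) / 20.6 = 0.268 mA.

V_GS = 0.775 V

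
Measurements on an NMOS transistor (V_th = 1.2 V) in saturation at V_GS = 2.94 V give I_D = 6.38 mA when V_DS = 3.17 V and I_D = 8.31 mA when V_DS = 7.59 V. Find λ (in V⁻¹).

λ = 0.0874 V⁻¹

With V_GS fixed, I_D ∝ (1 + λ V_DS) in saturation, so I_D2/I_D1 = (1 + λ V_DS2)/(1 + λ V_DS1).
8.31/6.38 = 1.303 = (1 + 7.59 λ)/(1 + 3.17 λ).
Solving: λ (I_D1 V_DS2 − I_D2 V_DS1) = I_D2 − I_D1, so λ = (8.31 − 6.38) / (6.38 × 7.59 − 8.31 × 3.17) = 1.93 / 22.1 = 0.0874 V⁻¹.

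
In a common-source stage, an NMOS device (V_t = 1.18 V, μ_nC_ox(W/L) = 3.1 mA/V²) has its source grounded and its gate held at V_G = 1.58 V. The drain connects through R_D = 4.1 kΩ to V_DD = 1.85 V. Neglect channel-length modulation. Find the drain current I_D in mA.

V_GS = V_G = 1.58 V, so V_ov = 1.58 − 1.18 = 0.4 V.
Assume saturation: I_D = ½ k_n V_ov² = 0.5 × 3.1 × 0.4² = 0.248 mA, giving V_DS = V_DD − I_D R_D = 1.85 − 0.248 × 4.1 = 0.833 V.
V_DS = 0.833 V ≥ V_ov = 0.4 V, confirming saturation.

I_D = 0.248 mA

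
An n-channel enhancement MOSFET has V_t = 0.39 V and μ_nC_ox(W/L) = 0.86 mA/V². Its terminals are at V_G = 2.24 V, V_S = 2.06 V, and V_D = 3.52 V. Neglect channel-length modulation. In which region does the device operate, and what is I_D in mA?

Cutoff; I_D = 0 mA

V_GS = V_G − V_S = 2.24 − 2.06 = 0.18 V; V_DS = V_D − V_S = 3.52 − 2.06 = 1.46 V.
V_GS = 0.18 V < V_t = 0.39 V, so the transistor is in cutoff.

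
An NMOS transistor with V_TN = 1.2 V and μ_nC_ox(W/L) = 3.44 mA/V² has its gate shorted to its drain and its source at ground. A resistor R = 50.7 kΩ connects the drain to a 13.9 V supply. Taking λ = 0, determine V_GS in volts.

With gate tied to drain, V_GS = V_DS ≥ V_GS − V_TN, so the device is in saturation.
KCL at the drain: ½ k_n (V_GS − V_TN)² = (V_DD − V_GS)/R.
Let x = V_GS − 1.2. Then 87.2 x² + x − 12.7 = 0, giving x = 0.376 V (positive root), so V_GS = 1.58 V.
I_D = (V_DD − V_GS)/R = (13.9 − 1.58) / 50.7 = 0.243 mA.

V_GS = 1.58 V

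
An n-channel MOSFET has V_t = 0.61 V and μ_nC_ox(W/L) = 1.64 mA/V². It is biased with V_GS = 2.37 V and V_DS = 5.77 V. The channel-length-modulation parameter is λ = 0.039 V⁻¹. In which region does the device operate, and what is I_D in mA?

Saturation; I_D = 3.11 mA

V_ov = V_GS − V_t = 2.37 − 0.61 = 1.76 V.
Since V_DS = 5.77 V ≥ V_ov = 1.76 V, the device is in saturation.
I_D = ½ k_n V_ov² (1 + λ V_DS) = 0.5 × 1.64 × 1.76² × (1 + 0.039 × 5.77) = 3.11 mA.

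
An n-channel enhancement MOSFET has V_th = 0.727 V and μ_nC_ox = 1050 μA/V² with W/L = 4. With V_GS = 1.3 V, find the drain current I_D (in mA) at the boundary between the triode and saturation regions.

I_D = 0.689 mA

At the boundary V_DS = V_ov = V_GS − V_th = 1.3 − 0.727 = 0.573 V.
k_n = μ_nC_ox · (W/L) = 4.2 mA/V².
I_D = ½ k_n V_ov² = 0.5 × 4.2 × 0.573² = 0.689 mA.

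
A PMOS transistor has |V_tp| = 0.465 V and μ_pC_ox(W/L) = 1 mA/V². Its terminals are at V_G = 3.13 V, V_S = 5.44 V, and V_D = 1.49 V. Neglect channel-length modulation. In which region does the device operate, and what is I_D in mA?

V_SG = V_S − V_G = 5.44 − 3.13 = 2.31 V; V_SD = V_S − V_D = 5.44 − 1.49 = 3.95 V.
V_ov = V_SG − |V_tp| = 2.31 − 0.465 = 1.85 V.
Since V_SD = 3.95 V ≥ V_ov = 1.85 V, the device is in saturation.
I_D = ½ k_p V_ov² = 0.5 × 1 × 1.85² = 1.7 mA.

Saturation; I_D = 1.70 mA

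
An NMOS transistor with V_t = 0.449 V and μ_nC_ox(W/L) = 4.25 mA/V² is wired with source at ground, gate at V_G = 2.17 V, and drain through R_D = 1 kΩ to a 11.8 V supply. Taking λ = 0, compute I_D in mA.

I_D = 6.29 mA

V_GS = V_G = 2.17 V, so V_ov = 2.17 − 0.449 = 1.72 V.
Assume saturation: I_D = ½ k_n V_ov² = 0.5 × 4.25 × 1.72² = 6.29 mA, giving V_DS = V_DD − I_D R_D = 11.8 − 6.29 × 1 = 5.51 V.
V_DS = 5.51 V ≥ V_ov = 1.72 V, confirming saturation.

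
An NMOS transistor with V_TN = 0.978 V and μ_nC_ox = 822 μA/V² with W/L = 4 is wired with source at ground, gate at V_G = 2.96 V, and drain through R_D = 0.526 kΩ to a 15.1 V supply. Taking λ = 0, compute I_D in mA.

V_GS = V_G = 2.96 V, so V_ov = 2.96 − 0.978 = 1.98 V.
k_n = μ_nC_ox · (W/L) = 3.288 mA/V².
Assume saturation: I_D = ½ k_n V_ov² = 0.5 × 3.288 × 1.98² = 6.46 mA, giving V_DS = V_DD − I_D R_D = 15.1 − 6.46 × 0.526 = 11.7 V.
V_DS = 11.7 V ≥ V_ov = 1.98 V, confirming saturation.

I_D = 6.46 mA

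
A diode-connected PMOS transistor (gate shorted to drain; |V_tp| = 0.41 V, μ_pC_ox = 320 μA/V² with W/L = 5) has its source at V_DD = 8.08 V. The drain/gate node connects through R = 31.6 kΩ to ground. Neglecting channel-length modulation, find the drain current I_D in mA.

With gate tied to drain, V_SG = V_SD ≥ V_SG − |V_tp|, so the device is in saturation.
k_p = μ_pC_ox · (W/L) = 1.6 mA/V².
KCL at the drain: ½ k_p (V_SG − |V_tp|)² = (V_DD − V_SG)/R.
Let x = V_SG − 0.41. Then 25.3 x² + x − 7.67 = 0, giving x = 0.531 V (positive root), so V_SG = 0.941 V.
I_D = (V_DD − V_SG)/R = (8.08 − 0.941) / 31.6 = 0.226 mA.

I_D = 0.226 mA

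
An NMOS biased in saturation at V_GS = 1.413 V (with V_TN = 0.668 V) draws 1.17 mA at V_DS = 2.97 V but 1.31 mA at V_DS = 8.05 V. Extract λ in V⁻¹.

λ = 0.0253 V⁻¹

With V_GS fixed, I_D ∝ (1 + λ V_DS) in saturation, so I_D2/I_D1 = (1 + λ V_DS2)/(1 + λ V_DS1).
1.31/1.17 = 1.12 = (1 + 8.05 λ)/(1 + 2.97 λ).
Solving: λ (I_D1 V_DS2 − I_D2 V_DS1) = I_D2 − I_D1, so λ = (1.31 − 1.17) / (1.17 × 8.05 − 1.31 × 2.97) = 0.14 / 5.53 = 0.0253 V⁻¹.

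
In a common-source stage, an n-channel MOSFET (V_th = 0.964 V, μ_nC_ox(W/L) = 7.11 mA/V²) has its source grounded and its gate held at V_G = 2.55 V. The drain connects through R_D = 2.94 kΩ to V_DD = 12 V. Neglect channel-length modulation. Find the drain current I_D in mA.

I_D = 3.95 mA

V_GS = V_G = 2.55 V, so V_ov = 2.55 − 0.964 = 1.59 V.
Assume saturation: I_D = ½ k_n V_ov² = 0.5 × 7.11 × 1.59² = 8.94 mA, giving V_DS = V_DD − I_D R_D = 12 − 8.94 × 2.94 = -14.3 V.
But -14.3 V < V_ov = 1.59 V, so the device is actually in triode.
In triode I_D = k_n[V_ov V_DS − ½ V_DS²] and I_D = (V_DD − V_DS)/R_D. Equating: 10.5 V_DS² − 34.15 V_DS + 12 = 0, giving V_DS = 0.4 V (the root below V_ov).
I_D = (12 − 0.4) / 2.94 = 3.95 mA.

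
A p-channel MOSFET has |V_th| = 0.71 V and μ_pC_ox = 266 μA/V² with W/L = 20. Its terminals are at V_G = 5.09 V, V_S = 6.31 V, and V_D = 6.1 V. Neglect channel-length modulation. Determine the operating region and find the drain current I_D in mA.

Triode; I_D = 0.452 mA

V_SG = V_S − V_G = 6.31 − 5.09 = 1.22 V; V_SD = V_S − V_D = 6.31 − 6.1 = 0.21 V.
k_p = μ_pC_ox · (W/L) = 5.32 mA/V².
V_ov = V_SG − |V_th| = 1.22 − 0.71 = 0.51 V.
Since V_SD = 0.21 V < V_ov = 0.51 V, the device is in the triode region.
I_D = k_p [V_ov · V_SD − ½ V_SD²] = 5.32 × [0.51 × 0.21 − 0.5 × 0.21²] = 0.452 mA.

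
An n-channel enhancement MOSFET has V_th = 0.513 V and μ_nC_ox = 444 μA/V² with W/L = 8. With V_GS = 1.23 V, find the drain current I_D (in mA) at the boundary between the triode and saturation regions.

I_D = 0.913 mA

At the boundary V_DS = V_ov = V_GS − V_th = 1.23 − 0.513 = 0.717 V.
k_n = μ_nC_ox · (W/L) = 3.552 mA/V².
I_D = ½ k_n V_ov² = 0.5 × 3.552 × 0.717² = 0.913 mA.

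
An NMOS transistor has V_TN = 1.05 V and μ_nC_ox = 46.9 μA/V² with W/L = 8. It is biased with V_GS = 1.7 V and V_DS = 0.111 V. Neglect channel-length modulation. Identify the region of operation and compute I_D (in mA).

k_n = μ_nC_ox · (W/L) = 0.3752 mA/V².
V_ov = V_GS − V_TN = 1.7 − 1.05 = 0.65 V.
Since V_DS = 0.111 V < V_ov = 0.65 V, the device is in the triode region.
I_D = k_n [V_ov · V_DS − ½ V_DS²] = 0.3752 × [0.65 × 0.111 − 0.5 × 0.111²] = 0.0248 mA.

Triode; I_D = 0.0248 mA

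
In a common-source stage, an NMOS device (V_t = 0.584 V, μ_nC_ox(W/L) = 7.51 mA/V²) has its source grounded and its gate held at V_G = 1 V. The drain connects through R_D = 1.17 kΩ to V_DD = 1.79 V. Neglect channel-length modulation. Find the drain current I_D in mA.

V_GS = V_G = 1 V, so V_ov = 1 − 0.584 = 0.416 V.
Assume saturation: I_D = ½ k_n V_ov² = 0.5 × 7.51 × 0.416² = 0.65 mA, giving V_DS = V_DD − I_D R_D = 1.79 − 0.65 × 1.17 = 1.03 V.
V_DS = 1.03 V ≥ V_ov = 0.416 V, confirming saturation.

I_D = 0.650 mA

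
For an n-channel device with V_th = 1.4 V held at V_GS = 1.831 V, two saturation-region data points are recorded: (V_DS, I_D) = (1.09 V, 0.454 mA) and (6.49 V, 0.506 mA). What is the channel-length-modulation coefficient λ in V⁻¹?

With V_GS fixed, I_D ∝ (1 + λ V_DS) in saturation, so I_D2/I_D1 = (1 + λ V_DS2)/(1 + λ V_DS1).
0.506/0.454 = 1.115 = (1 + 6.49 λ)/(1 + 1.09 λ).
Solving: λ (I_D1 V_DS2 − I_D2 V_DS1) = I_D2 − I_D1, so λ = (0.506 − 0.454) / (0.454 × 6.49 − 0.506 × 1.09) = 0.052 / 2.39 = 0.0217 V⁻¹.

λ = 0.0217 V⁻¹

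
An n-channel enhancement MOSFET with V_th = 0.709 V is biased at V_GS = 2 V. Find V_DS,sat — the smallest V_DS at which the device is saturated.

V_DS,sat = 1.29 V

The boundary between triode and saturation is V_DS = V_GS − V_th = V_ov.
V_ov = 2 − 0.709 = 1.29 V.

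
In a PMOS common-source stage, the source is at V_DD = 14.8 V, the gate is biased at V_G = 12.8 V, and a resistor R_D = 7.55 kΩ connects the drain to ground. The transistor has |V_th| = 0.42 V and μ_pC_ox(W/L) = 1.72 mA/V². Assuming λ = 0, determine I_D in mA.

V_SG = V_DD − V_G = 14.8 − 12.8 = 2 V, so V_ov = 2 − 0.42 = 1.58 V.
Assume saturation: I_D = ½ k_p V_ov² = 0.5 × 1.72 × 1.58² = 2.15 mA, giving V_SD = V_DD − I_D R_D = 14.8 − 2.15 × 7.55 = -1.41 V.
But -1.41 V < V_ov = 1.58 V, so the device is actually in triode.
In triode I_D = k_p[V_ov V_SD − ½ V_SD²] and I_D = (V_DD − V_SD)/R_D. Equating: 6.49 V_SD² − 21.52 V_SD + 14.8 = 0, giving V_SD = 0.974 V (the root below V_ov).
I_D = (14.8 − 0.974) / 7.55 = 1.83 mA.

I_D = 1.83 mA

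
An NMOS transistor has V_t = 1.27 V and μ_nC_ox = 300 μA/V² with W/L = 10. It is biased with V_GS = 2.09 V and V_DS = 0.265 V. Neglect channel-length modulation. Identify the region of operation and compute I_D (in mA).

k_n = μ_nC_ox · (W/L) = 3 mA/V².
V_ov = V_GS − V_t = 2.09 − 1.27 = 0.82 V.
Since V_DS = 0.265 V < V_ov = 0.82 V, the device is in the triode region.
I_D = k_n [V_ov · V_DS − ½ V_DS²] = 3 × [0.82 × 0.265 − 0.5 × 0.265²] = 0.547 mA.

Triode; I_D = 0.547 mA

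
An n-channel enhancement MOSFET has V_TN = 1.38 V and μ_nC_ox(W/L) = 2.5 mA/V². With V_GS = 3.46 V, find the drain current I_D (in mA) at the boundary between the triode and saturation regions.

At the boundary V_DS = V_ov = V_GS − V_TN = 3.46 − 1.38 = 2.08 V.
I_D = ½ k_n V_ov² = 0.5 × 2.5 × 2.08² = 5.41 mA.

I_D = 5.41 mA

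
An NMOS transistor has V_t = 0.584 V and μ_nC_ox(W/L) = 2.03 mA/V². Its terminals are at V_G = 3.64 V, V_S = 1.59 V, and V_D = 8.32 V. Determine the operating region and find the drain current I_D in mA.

V_GS = V_G − V_S = 3.64 − 1.59 = 2.05 V; V_DS = V_D − V_S = 8.32 − 1.59 = 6.73 V.
V_ov = V_GS − V_t = 2.05 − 0.584 = 1.47 V.
Since V_DS = 6.73 V ≥ V_ov = 1.47 V, the device is in saturation.
I_D = ½ k_n V_ov² = 0.5 × 2.03 × 1.47² = 2.18 mA.

Saturation; I_D = 2.18 mA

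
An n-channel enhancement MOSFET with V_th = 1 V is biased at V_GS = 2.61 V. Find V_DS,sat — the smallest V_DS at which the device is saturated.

The boundary between triode and saturation is V_DS = V_GS − V_th = V_ov.
V_ov = 2.61 − 1 = 1.61 V.

V_DS,sat = 1.61 V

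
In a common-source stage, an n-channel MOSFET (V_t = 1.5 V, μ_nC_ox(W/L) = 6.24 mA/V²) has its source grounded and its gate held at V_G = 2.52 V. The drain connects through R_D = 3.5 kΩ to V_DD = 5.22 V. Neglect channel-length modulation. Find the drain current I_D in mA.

V_GS = V_G = 2.52 V, so V_ov = 2.52 − 1.5 = 1.02 V.
Assume saturation: I_D = ½ k_n V_ov² = 0.5 × 6.24 × 1.02² = 3.25 mA, giving V_DS = V_DD − I_D R_D = 5.22 − 3.25 × 3.5 = -6.14 V.
But -6.14 V < V_ov = 1.02 V, so the device is actually in triode.
In triode I_D = k_n[V_ov V_DS − ½ V_DS²] and I_D = (V_DD − V_DS)/R_D. Equating: 10.9 V_DS² − 23.28 V_DS + 5.22 = 0, giving V_DS = 0.255 V (the root below V_ov).
I_D = (5.22 − 0.255) / 3.5 = 1.42 mA.

I_D = 1.42 mA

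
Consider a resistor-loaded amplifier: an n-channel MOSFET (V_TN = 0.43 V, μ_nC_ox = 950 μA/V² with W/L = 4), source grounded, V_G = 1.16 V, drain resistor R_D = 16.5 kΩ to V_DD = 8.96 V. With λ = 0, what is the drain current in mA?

V_GS = V_G = 1.16 V, so V_ov = 1.16 − 0.43 = 0.73 V.
k_n = μ_nC_ox · (W/L) = 3.8 mA/V².
Assume saturation: I_D = ½ k_n V_ov² = 0.5 × 3.8 × 0.73² = 1.01 mA, giving V_DS = V_DD − I_D R_D = 8.96 − 1.01 × 16.5 = -7.75 V.
But -7.75 V < V_ov = 0.73 V, so the device is actually in triode.
In triode I_D = k_n[V_ov V_DS − ½ V_DS²] and I_D = (V_DD − V_DS)/R_D. Equating: 31.3 V_DS² − 46.77 V_DS + 8.96 = 0, giving V_DS = 0.226 V (the root below V_ov).
I_D = (8.96 − 0.226) / 16.5 = 0.529 mA.

I_D = 0.529 mA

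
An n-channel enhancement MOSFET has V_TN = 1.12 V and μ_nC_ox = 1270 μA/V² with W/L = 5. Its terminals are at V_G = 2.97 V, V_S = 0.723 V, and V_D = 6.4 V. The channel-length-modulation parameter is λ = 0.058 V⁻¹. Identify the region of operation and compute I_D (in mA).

V_GS = V_G − V_S = 2.97 − 0.723 = 2.25 V; V_DS = V_D − V_S = 6.4 − 0.723 = 5.68 V.
k_n = μ_nC_ox · (W/L) = 6.35 mA/V².
V_ov = V_GS − V_TN = 2.25 − 1.12 = 1.13 V.
Since V_DS = 5.68 V ≥ V_ov = 1.13 V, the device is in saturation.
I_D = ½ k_n V_ov² (1 + λ V_DS) = 0.5 × 6.35 × 1.13² × (1 + 0.058 × 5.68) = 5.36 mA.

Saturation; I_D = 5.36 mA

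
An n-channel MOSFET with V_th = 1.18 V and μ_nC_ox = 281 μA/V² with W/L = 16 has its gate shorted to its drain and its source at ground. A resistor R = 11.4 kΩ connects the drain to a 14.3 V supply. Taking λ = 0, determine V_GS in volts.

V_GS = 1.88 V

With gate tied to drain, V_GS = V_DS ≥ V_GS − V_th, so the device is in saturation.
k_n = μ_nC_ox · (W/L) = 4.496 mA/V².
KCL at the drain: ½ k_n (V_GS − V_th)² = (V_DD − V_GS)/R.
Let x = V_GS − 1.18. Then 25.6 x² + x − 13.12 = 0, giving x = 0.696 V (positive root), so V_GS = 1.88 V.
I_D = (V_DD − V_GS)/R = (14.3 − 1.88) / 11.4 = 1.09 mA.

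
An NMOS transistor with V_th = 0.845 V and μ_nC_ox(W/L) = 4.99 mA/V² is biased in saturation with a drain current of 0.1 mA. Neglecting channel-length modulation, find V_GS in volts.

In saturation I_D = ½ k_n (V_GS − V_th)², so V_GS − V_th = √(2 I_D / k_n) = √(2 × 0.1 / 4.99) = 0.2 V.
V_GS = 0.845 + 0.2 = 1.05 V.

V_GS = 1.05 V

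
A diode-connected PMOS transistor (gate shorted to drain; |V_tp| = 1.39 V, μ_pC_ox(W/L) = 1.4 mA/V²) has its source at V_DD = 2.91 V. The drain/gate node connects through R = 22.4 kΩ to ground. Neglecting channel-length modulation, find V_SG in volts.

V_SG = 1.67 V

With gate tied to drain, V_SG = V_SD ≥ V_SG − |V_tp|, so the device is in saturation.
KCL at the drain: ½ k_p (V_SG − |V_tp|)² = (V_DD − V_SG)/R.
Let x = V_SG − 1.39. Then 15.7 x² + x − 1.52 = 0, giving x = 0.281 V (positive root), so V_SG = 1.67 V.
I_D = (V_DD − V_SG)/R = (2.91 − 1.67) / 22.4 = 0.0553 mA.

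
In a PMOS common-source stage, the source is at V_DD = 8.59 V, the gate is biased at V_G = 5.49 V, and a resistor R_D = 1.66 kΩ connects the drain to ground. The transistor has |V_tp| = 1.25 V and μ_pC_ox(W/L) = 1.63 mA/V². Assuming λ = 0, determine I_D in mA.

I_D = 2.79 mA

V_SG = V_DD − V_G = 8.59 − 5.49 = 3.1 V, so V_ov = 3.1 − 1.25 = 1.85 V.
Assume saturation: I_D = ½ k_p V_ov² = 0.5 × 1.63 × 1.85² = 2.79 mA, giving V_SD = V_DD − I_D R_D = 8.59 − 2.79 × 1.66 = 3.96 V.
V_SD = 3.96 V ≥ V_ov = 1.85 V, confirming saturation.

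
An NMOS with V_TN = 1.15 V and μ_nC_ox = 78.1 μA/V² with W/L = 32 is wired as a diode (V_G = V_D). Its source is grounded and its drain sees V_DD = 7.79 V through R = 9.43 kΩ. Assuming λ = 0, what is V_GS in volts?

With gate tied to drain, V_GS = V_DS ≥ V_GS − V_TN, so the device is in saturation.
k_n = μ_nC_ox · (W/L) = 2.499 mA/V².
KCL at the drain: ½ k_n (V_GS − V_TN)² = (V_DD − V_GS)/R.
Let x = V_GS − 1.15. Then 11.8 x² + x − 6.64 = 0, giving x = 0.709 V (positive root), so V_GS = 1.86 V.
I_D = (V_DD − V_GS)/R = (7.79 − 1.86) / 9.43 = 0.629 mA.

V_GS = 1.86 V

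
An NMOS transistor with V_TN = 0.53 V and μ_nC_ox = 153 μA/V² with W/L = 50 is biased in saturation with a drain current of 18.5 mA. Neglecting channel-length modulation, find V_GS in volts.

k_n = μ_nC_ox · (W/L) = 7.65 mA/V².
In saturation I_D = ½ k_n (V_GS − V_TN)², so V_GS − V_TN = √(2 I_D / k_n) = √(2 × 18.5 / 7.65) = 2.2 V.
V_GS = 0.53 + 2.2 = 2.73 V.

V_GS = 2.73 V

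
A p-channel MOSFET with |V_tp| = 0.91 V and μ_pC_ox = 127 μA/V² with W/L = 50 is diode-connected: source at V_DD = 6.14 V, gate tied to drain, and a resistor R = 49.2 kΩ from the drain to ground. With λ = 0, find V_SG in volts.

With gate tied to drain, V_SG = V_SD ≥ V_SG − |V_tp|, so the device is in saturation.
k_p = μ_pC_ox · (W/L) = 6.35 mA/V².
KCL at the drain: ½ k_p (V_SG − |V_tp|)² = (V_DD − V_SG)/R.
Let x = V_SG − 0.91. Then 156 x² + x − 5.23 = 0, giving x = 0.18 V (positive root), so V_SG = 1.09 V.
I_D = (V_DD − V_SG)/R = (6.14 − 1.09) / 49.2 = 0.103 mA.

V_SG = 1.09 V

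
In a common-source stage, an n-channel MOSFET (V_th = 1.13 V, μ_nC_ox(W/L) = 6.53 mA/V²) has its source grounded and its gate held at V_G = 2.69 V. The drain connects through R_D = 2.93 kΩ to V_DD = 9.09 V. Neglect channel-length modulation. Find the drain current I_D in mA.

I_D = 2.99 mA

V_GS = V_G = 2.69 V, so V_ov = 2.69 − 1.13 = 1.56 V.
Assume saturation: I_D = ½ k_n V_ov² = 0.5 × 6.53 × 1.56² = 7.95 mA, giving V_DS = V_DD − I_D R_D = 9.09 − 7.95 × 2.93 = -14.2 V.
But -14.2 V < V_ov = 1.56 V, so the device is actually in triode.
In triode I_D = k_n[V_ov V_DS − ½ V_DS²] and I_D = (V_DD − V_DS)/R_D. Equating: 9.57 V_DS² − 30.85 V_DS + 9.09 = 0, giving V_DS = 0.328 V (the root below V_ov).
I_D = (9.09 − 0.328) / 2.93 = 2.99 mA.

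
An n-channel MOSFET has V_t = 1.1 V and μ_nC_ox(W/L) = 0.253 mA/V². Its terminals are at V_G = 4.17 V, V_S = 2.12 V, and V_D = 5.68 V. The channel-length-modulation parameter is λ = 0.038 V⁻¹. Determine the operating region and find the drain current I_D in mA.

Saturation; I_D = 0.130 mA

V_GS = V_G − V_S = 4.17 − 2.12 = 2.05 V; V_DS = V_D − V_S = 5.68 − 2.12 = 3.56 V.
V_ov = V_GS − V_t = 2.05 − 1.1 = 0.95 V.
Since V_DS = 3.56 V ≥ V_ov = 0.95 V, the device is in saturation.
I_D = ½ k_n V_ov² (1 + λ V_DS) = 0.5 × 0.253 × 0.95² × (1 + 0.038 × 3.56) = 0.13 mA.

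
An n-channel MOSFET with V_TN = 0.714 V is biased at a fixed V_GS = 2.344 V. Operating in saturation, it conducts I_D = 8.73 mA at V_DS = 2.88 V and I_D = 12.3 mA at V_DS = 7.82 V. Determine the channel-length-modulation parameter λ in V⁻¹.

λ = 0.109 V⁻¹

With V_GS fixed, I_D ∝ (1 + λ V_DS) in saturation, so I_D2/I_D1 = (1 + λ V_DS2)/(1 + λ V_DS1).
12.3/8.73 = 1.409 = (1 + 7.82 λ)/(1 + 2.88 λ).
Solving: λ (I_D1 V_DS2 − I_D2 V_DS1) = I_D2 − I_D1, so λ = (12.3 − 8.73) / (8.73 × 7.82 − 12.3 × 2.88) = 3.57 / 32.8 = 0.109 V⁻¹.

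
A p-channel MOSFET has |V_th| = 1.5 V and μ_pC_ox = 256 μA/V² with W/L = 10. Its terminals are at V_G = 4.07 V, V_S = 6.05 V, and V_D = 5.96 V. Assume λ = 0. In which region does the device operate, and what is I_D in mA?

V_SG = V_S − V_G = 6.05 − 4.07 = 1.98 V; V_SD = V_S − V_D = 6.05 − 5.96 = 0.09 V.
k_p = μ_pC_ox · (W/L) = 2.56 mA/V².
V_ov = V_SG − |V_th| = 1.98 − 1.5 = 0.48 V.
Since V_SD = 0.09 V < V_ov = 0.48 V, the device is in the triode region.
I_D = k_p [V_ov · V_SD − ½ V_SD²] = 2.56 × [0.48 × 0.09 − 0.5 × 0.09²] = 0.1 mA.

Triode; I_D = 0.100 mA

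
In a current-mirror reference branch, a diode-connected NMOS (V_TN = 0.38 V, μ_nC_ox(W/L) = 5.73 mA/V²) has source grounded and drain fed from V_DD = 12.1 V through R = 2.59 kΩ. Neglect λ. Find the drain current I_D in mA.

With gate tied to drain, V_GS = V_DS ≥ V_GS − V_TN, so the device is in saturation.
KCL at the drain: ½ k_n (V_GS − V_TN)² = (V_DD − V_GS)/R.
Let x = V_GS − 0.38. Then 7.42 x² + x − 11.72 = 0, giving x = 1.19 V (positive root), so V_GS = 1.57 V.
I_D = (V_DD − V_GS)/R = (12.1 − 1.57) / 2.59 = 4.07 mA.

I_D = 4.07 mA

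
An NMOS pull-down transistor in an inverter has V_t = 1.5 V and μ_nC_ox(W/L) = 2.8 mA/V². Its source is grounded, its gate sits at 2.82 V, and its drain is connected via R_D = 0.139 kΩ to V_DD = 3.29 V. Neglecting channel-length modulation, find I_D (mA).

I_D = 2.44 mA

V_GS = V_G = 2.82 V, so V_ov = 2.82 − 1.5 = 1.32 V.
Assume saturation: I_D = ½ k_n V_ov² = 0.5 × 2.8 × 1.32² = 2.44 mA, giving V_DS = V_DD − I_D R_D = 3.29 − 2.44 × 0.139 = 2.95 V.
V_DS = 2.95 V ≥ V_ov = 1.32 V, confirming saturation.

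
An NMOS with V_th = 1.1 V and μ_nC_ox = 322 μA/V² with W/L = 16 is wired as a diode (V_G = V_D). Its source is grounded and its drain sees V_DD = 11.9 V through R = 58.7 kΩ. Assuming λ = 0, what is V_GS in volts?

With gate tied to drain, V_GS = V_DS ≥ V_GS − V_th, so the device is in saturation.
k_n = μ_nC_ox · (W/L) = 5.152 mA/V².
KCL at the drain: ½ k_n (V_GS − V_th)² = (V_DD − V_GS)/R.
Let x = V_GS − 1.1. Then 151 x² + x − 10.8 = 0, giving x = 0.264 V (positive root), so V_GS = 1.36 V.
I_D = (V_DD − V_GS)/R = (11.9 − 1.36) / 58.7 = 0.179 mA.

V_GS = 1.36 V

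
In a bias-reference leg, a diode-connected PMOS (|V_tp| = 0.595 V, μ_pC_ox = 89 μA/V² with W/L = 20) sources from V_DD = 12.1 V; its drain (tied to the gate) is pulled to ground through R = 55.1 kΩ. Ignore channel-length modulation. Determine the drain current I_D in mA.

With gate tied to drain, V_SG = V_SD ≥ V_SG − |V_tp|, so the device is in saturation.
k_p = μ_pC_ox · (W/L) = 1.78 mA/V².
KCL at the drain: ½ k_p (V_SG − |V_tp|)² = (V_DD − V_SG)/R.
Let x = V_SG − 0.595. Then 49 x² + x − 11.5 = 0, giving x = 0.474 V (positive root), so V_SG = 1.07 V.
I_D = (V_DD − V_SG)/R = (12.1 − 1.07) / 55.1 = 0.2 mA.

I_D = 0.200 mA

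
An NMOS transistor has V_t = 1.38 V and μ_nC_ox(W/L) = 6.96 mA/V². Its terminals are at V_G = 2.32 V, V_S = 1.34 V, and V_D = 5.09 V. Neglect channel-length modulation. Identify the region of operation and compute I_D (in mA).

Cutoff; I_D = 0 mA

V_GS = V_G − V_S = 2.32 − 1.34 = 0.98 V; V_DS = V_D − V_S = 5.09 − 1.34 = 3.75 V.
V_GS = 0.98 V < V_t = 1.38 V, so the transistor is in cutoff.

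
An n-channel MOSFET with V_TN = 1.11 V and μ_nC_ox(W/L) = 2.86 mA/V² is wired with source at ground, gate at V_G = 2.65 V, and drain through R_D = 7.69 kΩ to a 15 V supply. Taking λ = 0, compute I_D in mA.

I_D = 1.88 mA

V_GS = V_G = 2.65 V, so V_ov = 2.65 − 1.11 = 1.54 V.
Assume saturation: I_D = ½ k_n V_ov² = 0.5 × 2.86 × 1.54² = 3.39 mA, giving V_DS = V_DD − I_D R_D = 15 − 3.39 × 7.69 = -11.1 V.
But -11.1 V < V_ov = 1.54 V, so the device is actually in triode.
In triode I_D = k_n[V_ov V_DS − ½ V_DS²] and I_D = (V_DD − V_DS)/R_D. Equating: 11 V_DS² − 34.87 V_DS + 15 = 0, giving V_DS = 0.513 V (the root below V_ov).
I_D = (15 − 0.513) / 7.69 = 1.88 mA.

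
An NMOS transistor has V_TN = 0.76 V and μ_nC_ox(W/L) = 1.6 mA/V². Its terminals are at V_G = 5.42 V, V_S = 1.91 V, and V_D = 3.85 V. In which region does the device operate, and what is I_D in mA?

Triode; I_D = 5.53 mA

V_GS = V_G − V_S = 5.42 − 1.91 = 3.51 V; V_DS = V_D − V_S = 3.85 − 1.91 = 1.94 V.
V_ov = V_GS − V_TN = 3.51 − 0.76 = 2.75 V.
Since V_DS = 1.94 V < V_ov = 2.75 V, the device is in the triode region.
I_D = k_n [V_ov · V_DS − ½ V_DS²] = 1.6 × [2.75 × 1.94 − 0.5 × 1.94²] = 5.53 mA.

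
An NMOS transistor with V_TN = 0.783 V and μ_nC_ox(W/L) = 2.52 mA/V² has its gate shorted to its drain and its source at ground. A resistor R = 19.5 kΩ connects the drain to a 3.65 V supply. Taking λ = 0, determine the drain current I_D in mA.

I_D = 0.131 mA

With gate tied to drain, V_GS = V_DS ≥ V_GS − V_TN, so the device is in saturation.
KCL at the drain: ½ k_n (V_GS − V_TN)² = (V_DD − V_GS)/R.
Let x = V_GS − 0.783. Then 24.6 x² + x − 2.867 = 0, giving x = 0.322 V (positive root), so V_GS = 1.1 V.
I_D = (V_DD − V_GS)/R = (3.65 − 1.1) / 19.5 = 0.131 mA.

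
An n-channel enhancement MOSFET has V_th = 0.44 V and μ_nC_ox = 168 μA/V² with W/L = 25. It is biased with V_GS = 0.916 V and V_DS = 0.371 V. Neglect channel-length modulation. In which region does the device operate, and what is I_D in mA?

Triode; I_D = 0.453 mA

k_n = μ_nC_ox · (W/L) = 4.2 mA/V².
V_ov = V_GS − V_th = 0.916 − 0.44 = 0.476 V.
Since V_DS = 0.371 V < V_ov = 0.476 V, the device is in the triode region.
I_D = k_n [V_ov · V_DS − ½ V_DS²] = 4.2 × [0.476 × 0.371 − 0.5 × 0.371²] = 0.453 mA.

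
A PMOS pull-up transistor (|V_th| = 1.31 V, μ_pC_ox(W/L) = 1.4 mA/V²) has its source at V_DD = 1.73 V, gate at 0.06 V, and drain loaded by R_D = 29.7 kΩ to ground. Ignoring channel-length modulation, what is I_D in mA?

I_D = 0.0539 mA

V_SG = V_DD − V_G = 1.73 − 0.06 = 1.67 V, so V_ov = 1.67 − 1.31 = 0.36 V.
Assume saturation: I_D = ½ k_p V_ov² = 0.5 × 1.4 × 0.36² = 0.0907 mA, giving V_SD = V_DD − I_D R_D = 1.73 − 0.0907 × 29.7 = -0.964 V.
But -0.964 V < V_ov = 0.36 V, so the device is actually in triode.
In triode I_D = k_p[V_ov V_SD − ½ V_SD²] and I_D = (V_DD − V_SD)/R_D. Equating: 20.8 V_SD² − 15.97 V_SD + 1.73 = 0, giving V_SD = 0.131 V (the root below V_ov).
I_D = (1.73 − 0.131) / 29.7 = 0.0539 mA.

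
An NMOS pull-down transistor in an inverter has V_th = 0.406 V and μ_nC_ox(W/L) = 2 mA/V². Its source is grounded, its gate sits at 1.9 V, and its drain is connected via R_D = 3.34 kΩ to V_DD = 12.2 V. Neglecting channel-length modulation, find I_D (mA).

V_GS = V_G = 1.9 V, so V_ov = 1.9 − 0.406 = 1.49 V.
Assume saturation: I_D = ½ k_n V_ov² = 0.5 × 2 × 1.49² = 2.23 mA, giving V_DS = V_DD − I_D R_D = 12.2 − 2.23 × 3.34 = 4.74 V.
V_DS = 4.74 V ≥ V_ov = 1.49 V, confirming saturation.

I_D = 2.23 mA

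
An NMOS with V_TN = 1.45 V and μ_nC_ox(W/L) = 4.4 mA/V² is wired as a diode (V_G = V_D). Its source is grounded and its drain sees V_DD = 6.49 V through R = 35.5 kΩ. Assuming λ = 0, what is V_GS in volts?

V_GS = 1.70 V

With gate tied to drain, V_GS = V_DS ≥ V_GS − V_TN, so the device is in saturation.
KCL at the drain: ½ k_n (V_GS − V_TN)² = (V_DD − V_GS)/R.
Let x = V_GS − 1.45. Then 78.1 x² + x − 5.04 = 0, giving x = 0.248 V (positive root), so V_GS = 1.7 V.
I_D = (V_DD − V_GS)/R = (6.49 − 1.7) / 35.5 = 0.135 mA.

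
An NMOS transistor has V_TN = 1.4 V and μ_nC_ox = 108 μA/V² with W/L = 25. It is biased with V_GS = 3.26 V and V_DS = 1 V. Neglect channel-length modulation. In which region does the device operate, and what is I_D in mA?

Triode; I_D = 3.67 mA

k_n = μ_nC_ox · (W/L) = 2.7 mA/V².
V_ov = V_GS − V_TN = 3.26 − 1.4 = 1.86 V.
Since V_DS = 1 V < V_ov = 1.86 V, the device is in the triode region.
I_D = k_n [V_ov · V_DS − ½ V_DS²] = 2.7 × [1.86 × 1 − 0.5 × 1²] = 3.67 mA.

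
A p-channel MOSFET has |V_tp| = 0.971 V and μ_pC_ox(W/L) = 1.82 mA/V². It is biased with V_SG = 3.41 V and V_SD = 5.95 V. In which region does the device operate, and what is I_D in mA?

V_ov = V_SG − |V_tp| = 3.41 − 0.971 = 2.44 V.
Since V_SD = 5.95 V ≥ V_ov = 2.44 V, the device is in saturation.
I_D = ½ k_p V_ov² = 0.5 × 1.82 × 2.44² = 5.41 mA.

Saturation; I_D = 5.41 mA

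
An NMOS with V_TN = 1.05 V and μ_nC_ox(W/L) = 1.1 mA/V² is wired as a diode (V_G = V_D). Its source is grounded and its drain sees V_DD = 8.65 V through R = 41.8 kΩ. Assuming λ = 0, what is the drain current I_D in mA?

With gate tied to drain, V_GS = V_DS ≥ V_GS − V_TN, so the device is in saturation.
KCL at the drain: ½ k_n (V_GS − V_TN)² = (V_DD − V_GS)/R.
Let x = V_GS − 1.05. Then 23 x² + x − 7.6 = 0, giving x = 0.554 V (positive root), so V_GS = 1.6 V.
I_D = (V_DD − V_GS)/R = (8.65 − 1.6) / 41.8 = 0.169 mA.

I_D = 0.169 mA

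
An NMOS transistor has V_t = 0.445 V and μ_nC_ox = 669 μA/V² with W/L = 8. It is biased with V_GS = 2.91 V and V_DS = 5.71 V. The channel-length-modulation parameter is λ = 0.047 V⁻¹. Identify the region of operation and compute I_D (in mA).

k_n = μ_nC_ox · (W/L) = 5.352 mA/V².
V_ov = V_GS − V_t = 2.91 − 0.445 = 2.47 V.
Since V_DS = 5.71 V ≥ V_ov = 2.47 V, the device is in saturation.
I_D = ½ k_n V_ov² (1 + λ V_DS) = 0.5 × 5.352 × 2.47² × (1 + 0.047 × 5.71) = 20.6 mA.

Saturation; I_D = 20.6 mA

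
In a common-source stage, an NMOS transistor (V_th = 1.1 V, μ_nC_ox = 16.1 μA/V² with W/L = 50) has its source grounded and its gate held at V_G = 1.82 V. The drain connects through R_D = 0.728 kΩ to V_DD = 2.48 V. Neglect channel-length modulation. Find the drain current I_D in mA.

I_D = 0.209 mA

V_GS = V_G = 1.82 V, so V_ov = 1.82 − 1.1 = 0.72 V.
k_n = μ_nC_ox · (W/L) = 0.805 mA/V².
Assume saturation: I_D = ½ k_n V_ov² = 0.5 × 0.805 × 0.72² = 0.209 mA, giving V_DS = V_DD − I_D R_D = 2.48 − 0.209 × 0.728 = 2.33 V.
V_DS = 2.33 V ≥ V_ov = 0.72 V, confirming saturation.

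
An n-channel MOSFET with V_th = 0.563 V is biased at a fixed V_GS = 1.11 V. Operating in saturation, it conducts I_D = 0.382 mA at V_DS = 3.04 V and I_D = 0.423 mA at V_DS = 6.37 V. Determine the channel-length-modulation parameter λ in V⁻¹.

With V_GS fixed, I_D ∝ (1 + λ V_DS) in saturation, so I_D2/I_D1 = (1 + λ V_DS2)/(1 + λ V_DS1).
0.423/0.382 = 1.107 = (1 + 6.37 λ)/(1 + 3.04 λ).
Solving: λ (I_D1 V_DS2 − I_D2 V_DS1) = I_D2 − I_D1, so λ = (0.423 − 0.382) / (0.382 × 6.37 − 0.423 × 3.04) = 0.041 / 1.15 = 0.0357 V⁻¹.

λ = 0.0357 V⁻¹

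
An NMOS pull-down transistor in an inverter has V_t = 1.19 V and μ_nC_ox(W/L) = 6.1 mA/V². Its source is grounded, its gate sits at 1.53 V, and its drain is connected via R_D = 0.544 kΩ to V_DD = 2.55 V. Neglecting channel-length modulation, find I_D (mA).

V_GS = V_G = 1.53 V, so V_ov = 1.53 − 1.19 = 0.34 V.
Assume saturation: I_D = ½ k_n V_ov² = 0.5 × 6.1 × 0.34² = 0.353 mA, giving V_DS = V_DD − I_D R_D = 2.55 − 0.353 × 0.544 = 2.36 V.
V_DS = 2.36 V ≥ V_ov = 0.34 V, confirming saturation.

I_D = 0.353 mA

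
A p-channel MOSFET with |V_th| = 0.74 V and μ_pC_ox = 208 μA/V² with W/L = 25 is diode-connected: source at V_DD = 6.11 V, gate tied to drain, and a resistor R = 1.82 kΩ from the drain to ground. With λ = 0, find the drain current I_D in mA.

I_D = 2.42 mA

With gate tied to drain, V_SG = V_SD ≥ V_SG − |V_th|, so the device is in saturation.
k_p = μ_pC_ox · (W/L) = 5.2 mA/V².
KCL at the drain: ½ k_p (V_SG − |V_th|)² = (V_DD − V_SG)/R.
Let x = V_SG − 0.74. Then 4.73 x² + x − 5.37 = 0, giving x = 0.965 V (positive root), so V_SG = 1.7 V.
I_D = (V_DD − V_SG)/R = (6.11 − 1.7) / 1.82 = 2.42 mA.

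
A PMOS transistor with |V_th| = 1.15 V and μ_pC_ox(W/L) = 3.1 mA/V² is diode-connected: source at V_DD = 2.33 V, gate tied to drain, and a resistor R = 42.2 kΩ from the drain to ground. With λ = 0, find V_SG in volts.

V_SG = 1.28 V

With gate tied to drain, V_SG = V_SD ≥ V_SG − |V_th|, so the device is in saturation.
KCL at the drain: ½ k_p (V_SG − |V_th|)² = (V_DD − V_SG)/R.
Let x = V_SG − 1.15. Then 65.4 x² + x − 1.18 = 0, giving x = 0.127 V (positive root), so V_SG = 1.28 V.
I_D = (V_DD − V_SG)/R = (2.33 − 1.28) / 42.2 = 0.025 mA.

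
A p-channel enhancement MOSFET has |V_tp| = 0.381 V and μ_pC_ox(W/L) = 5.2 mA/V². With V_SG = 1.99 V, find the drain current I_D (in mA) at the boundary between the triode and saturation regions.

I_D = 6.73 mA

At the boundary V_SD = V_ov = V_SG − |V_tp| = 1.99 − 0.381 = 1.61 V.
I_D = ½ k_p V_ov² = 0.5 × 5.2 × 1.61² = 6.73 mA.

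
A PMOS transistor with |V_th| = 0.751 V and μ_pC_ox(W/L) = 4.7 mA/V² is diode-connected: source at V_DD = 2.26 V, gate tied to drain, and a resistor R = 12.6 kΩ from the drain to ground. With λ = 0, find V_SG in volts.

With gate tied to drain, V_SG = V_SD ≥ V_SG − |V_th|, so the device is in saturation.
KCL at the drain: ½ k_p (V_SG − |V_th|)² = (V_DD − V_SG)/R.
Let x = V_SG − 0.751. Then 29.6 x² + x − 1.509 = 0, giving x = 0.209 V (positive root), so V_SG = 0.96 V.
I_D = (V_DD − V_SG)/R = (2.26 − 0.96) / 12.6 = 0.103 mA.

V_SG = 0.960 V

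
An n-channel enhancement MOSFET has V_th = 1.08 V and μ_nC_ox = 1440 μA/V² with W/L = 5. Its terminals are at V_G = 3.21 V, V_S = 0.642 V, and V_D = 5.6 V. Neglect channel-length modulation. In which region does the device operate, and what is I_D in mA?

V_GS = V_G − V_S = 3.21 − 0.642 = 2.57 V; V_DS = V_D − V_S = 5.6 − 0.642 = 4.96 V.
k_n = μ_nC_ox · (W/L) = 7.2 mA/V².
V_ov = V_GS − V_th = 2.57 − 1.08 = 1.49 V.
Since V_DS = 4.96 V ≥ V_ov = 1.49 V, the device is in saturation.
I_D = ½ k_n V_ov² = 0.5 × 7.2 × 1.49² = 7.97 mA.

Saturation; I_D = 7.97 mA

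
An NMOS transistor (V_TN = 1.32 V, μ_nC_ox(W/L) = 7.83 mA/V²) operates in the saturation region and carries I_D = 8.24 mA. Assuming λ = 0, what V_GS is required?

In saturation I_D = ½ k_n (V_GS − V_TN)², so V_GS − V_TN = √(2 I_D / k_n) = √(2 × 8.24 / 7.83) = 1.45 V.
V_GS = 1.32 + 1.45 = 2.77 V.

V_GS = 2.77 V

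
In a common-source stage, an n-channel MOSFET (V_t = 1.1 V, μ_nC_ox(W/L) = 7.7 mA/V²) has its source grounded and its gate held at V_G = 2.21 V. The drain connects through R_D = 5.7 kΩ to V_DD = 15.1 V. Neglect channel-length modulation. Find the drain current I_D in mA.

I_D = 2.59 mA

V_GS = V_G = 2.21 V, so V_ov = 2.21 − 1.1 = 1.11 V.
Assume saturation: I_D = ½ k_n V_ov² = 0.5 × 7.7 × 1.11² = 4.74 mA, giving V_DS = V_DD − I_D R_D = 15.1 − 4.74 × 5.7 = -11.9 V.
But -11.9 V < V_ov = 1.11 V, so the device is actually in triode.
In triode I_D = k_n[V_ov V_DS − ½ V_DS²] and I_D = (V_DD − V_DS)/R_D. Equating: 21.9 V_DS² − 49.72 V_DS + 15.1 = 0, giving V_DS = 0.361 V (the root below V_ov).
I_D = (15.1 − 0.361) / 5.7 = 2.59 mA.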